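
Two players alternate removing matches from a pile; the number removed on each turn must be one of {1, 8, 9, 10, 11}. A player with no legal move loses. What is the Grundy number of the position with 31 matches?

n :  0  1  2  3  4  5  6  7  8  9 10 11 12 13 14 15 16 17 18 19 20 21 22 23 24 25 26 27 28 29 30 31
G :  0  1  0  1  0  1  0  1  2  3  2  3  2  3  2  3  4  5  0  1  0  1  0  1  0  1  2  3  2  3  2  3

3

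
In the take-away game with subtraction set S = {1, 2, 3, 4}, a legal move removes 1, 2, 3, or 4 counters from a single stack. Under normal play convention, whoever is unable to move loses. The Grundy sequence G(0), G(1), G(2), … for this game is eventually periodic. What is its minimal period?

n :  0  1  2  3  4  5  6  7  8  9 10 11 12 13 14
G :  0  1  2  3  4  0  1  2  3  4  0  1  2  3  4
G(n+5) = G(n) holds for n = 0,…,3 (a full window of length max(S) = 4), so the sequence is purely periodic with period 5.

5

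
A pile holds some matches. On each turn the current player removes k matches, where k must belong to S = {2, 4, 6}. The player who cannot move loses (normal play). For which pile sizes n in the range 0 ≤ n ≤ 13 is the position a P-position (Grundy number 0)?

G(0) = 0
G(1) = mex{} = 0
G(2) = mex{0} = 1
G(3) = mex{0} = 1
G(4) = mex{1,0} = 2
G(5) = mex{1,0} = 2
G(6) = mex{2,1,0} = 3
G(7) = mex{2,1,0} = 3
G(8) = mex{3,2,1} = 0
G(9) = mex{3,2,1} = 0
G(10) = mex{0,3,2} = 1
G(11) = mex{0,3,2} = 1
G(12) = mex{1,0,3} = 2
G(13) = mex{1,0,3} = 2
P-positions are exactly the n with G(n) = 0.

0, 1, 8, 9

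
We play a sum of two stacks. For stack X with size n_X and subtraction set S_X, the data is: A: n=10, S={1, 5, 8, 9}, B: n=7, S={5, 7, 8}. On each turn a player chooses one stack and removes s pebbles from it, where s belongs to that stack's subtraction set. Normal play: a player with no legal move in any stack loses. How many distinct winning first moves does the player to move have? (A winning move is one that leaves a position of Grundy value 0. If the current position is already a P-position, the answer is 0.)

Stack A, S = {1, 5, 8, 9}:
n :  0  1  2  3  4  5  6  7  8  9 10
G :  0  1  0  1  0  1  0  1  2  3  2
G_A(10) = 2.
Stack B, S = {5, 7, 8}:
G(0) = 0
G(1) = mex{} = 0
G(2) = mex{} = 0
G(3) = mex{} = 0
G(4) = mex{} = 0
G(5) = mex{0} = 1
G(6) = mex{0} = 1
G(7) = mex{0,0} = 1
G_B(7) = 1.
Combined Grundy value = 2 ⊕ 1 = 3.
A winning move leaves total XOR = 0, i.e. changes one component's Grundy value g to g ⊕ X where X is the current total.
Stack A: need g' = 2⊕3 = 1. Options: 10−1→G=3, 10−5→G=1, 10−8→G=0, 10−9→G=1. Hits: 2.
Stack B: need g' = 1⊕3 = 2. Options: 7−5→G=0, 7−7→G=0. Hits: 0.

2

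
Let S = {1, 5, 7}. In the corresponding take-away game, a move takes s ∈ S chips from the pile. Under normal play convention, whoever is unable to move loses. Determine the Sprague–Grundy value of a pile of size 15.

n :  0  1  2  3  4  5  6  7  8  9 10 11 12 13 14 15
G :  0  1  0  1  0  1  0  1  0  1  0  1  0  1  0  1

1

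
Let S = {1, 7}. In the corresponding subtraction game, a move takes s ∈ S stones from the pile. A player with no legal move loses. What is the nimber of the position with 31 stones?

1

n :  0  1  2  3  4  5  6  7  8  9 10 11 12 13 14 15 16 17 18 19 20 21 22 23 24 25 26 27 28 29 30 31
G :  0  1  0  1  0  1  0  1  0  1  0  1  0  1  0  1  0  1  0  1  0  1  0  1  0  1  0  1  0  1  0  1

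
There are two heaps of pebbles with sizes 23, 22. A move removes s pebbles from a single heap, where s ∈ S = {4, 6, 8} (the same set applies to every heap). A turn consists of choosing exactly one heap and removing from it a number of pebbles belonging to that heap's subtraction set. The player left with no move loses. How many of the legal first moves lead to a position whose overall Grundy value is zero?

0

All heaps use S = {4, 6, 8}:
n :  0  1  2  3  4  5  6  7  8  9 10 11 12 13 14 15 16 17 18 19 20 21 22 23
G :  0  0  0  0  1  1  1  1  2  2  2  2  0  0  0  0  1  1  1  1  2  2  2  2
Heap A: G(23) = 2.
Heap B: G(22) = 2.
Combined Grundy value = 2 ⊕ 2 = 0.
A winning move leaves total XOR = 0, i.e. changes one component's Grundy value g to g ⊕ X where X is the current total.
Heap A: target g' = 2⊕0 = 2, but every legal move changes the Grundy value (mex property), so 0 moves.
Heap B: target g' = 2⊕0 = 2, but every legal move changes the Grundy value (mex property), so 0 moves.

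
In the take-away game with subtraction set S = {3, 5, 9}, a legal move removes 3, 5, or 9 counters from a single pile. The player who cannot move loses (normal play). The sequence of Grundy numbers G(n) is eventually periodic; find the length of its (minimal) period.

G(0) = 0
G(1) = mex{} = 0
G(2) = mex{} = 0
G(3) = mex{0} = 1
G(4) = mex{0} = 1
G(5) = mex{0,0} = 1
G(6) = mex{1,0} = 2
G(7) = mex{1,0} = 2
G(8) = mex{1,1} = 0
G(9) = mex{2,1,0} = 3
G(10) = mex{2,1,0} = 3
G(11) = mex{0,2,0} = 1
G(12) = mex{3,2,1} = 0
G(13) = mex{3,0,1} = 2
G(14) = mex{1,3,1} = 0
G(15) = mex{0,3,2} = 1
G(16) = mex{2,1,2} = 0
G(17) = mex{0,0,0} = 1
G(18) = mex{1,2,3} = 0
G(19) = mex{0,0,3} = 1
G(20) = mex{1,1,1} = 0
G(21) = mex{0,0,0} = 1
G(22) = mex{1,1,2} = 0
G(23) = mex{0,0,0} = 1
G(24) = mex{1,1,1} = 0
G(25) = mex{0,0,0} = 1
G(26) = mex{1,1,1} = 0
From n = 14 onward G(n+2) = G(n); since this holds over max(S) = 9 consecutive positions the period is 2 (pre-period 14).

2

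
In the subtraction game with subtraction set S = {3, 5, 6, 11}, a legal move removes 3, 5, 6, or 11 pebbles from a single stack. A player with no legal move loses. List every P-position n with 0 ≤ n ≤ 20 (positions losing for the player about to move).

n :  0  1  2  3  4  5  6  7  8  9 10 11 12 13 14 15 16 17 18 19 20
G :  0  0  0  1  1  1  2  2  2  0  0  3  1  1  4  2  2  0  0  0  1
P-positions are exactly the n with G(n) = 0.

0, 1, 2, 9, 10, 17, 18, 19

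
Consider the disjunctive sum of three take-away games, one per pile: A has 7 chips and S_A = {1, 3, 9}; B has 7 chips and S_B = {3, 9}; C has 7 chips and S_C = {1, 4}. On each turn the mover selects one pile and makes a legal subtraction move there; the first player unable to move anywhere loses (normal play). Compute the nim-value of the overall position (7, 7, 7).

1

Pile A, S = {1, 3, 9}:
n : 0 1 2 3 4 5 6 7
G : 0 1 0 1 0 1 0 1
G_A(7) = 1.
Pile B, S = {3, 9}:
n : 0 1 2 3 4 5 6 7
G : 0 0 0 1 1 1 0 0
G_B(7) = 0.
Pile C, S = {1, 4}:
G(0) = 0
G(1) = mex{0} = 1
G(2) = mex{1} = 0
G(3) = mex{0} = 1
G(4) = mex{1,0} = 2
G(5) = mex{2,1} = 0
G(6) = mex{0,0} = 1
G(7) = mex{1,1} = 0
G_C(7) = 0.
Combined Grundy value = 1 ⊕ 0 ⊕ 0 = 1.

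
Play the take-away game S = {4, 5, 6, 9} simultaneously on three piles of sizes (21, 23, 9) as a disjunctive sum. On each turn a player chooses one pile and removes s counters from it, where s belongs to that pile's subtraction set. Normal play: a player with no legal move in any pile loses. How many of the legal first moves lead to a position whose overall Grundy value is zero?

5

All piles use S = {4, 5, 6, 9}:
n :  0  1  2  3  4  5  6  7  8  9 10 11 12 13 14 15 16 17 18 19 20 21 22 23
G :  0  0  0  0  1  1  1  1  2  2  2  2  3  0  0  0  0  1  1  1  1  2  2  2
Pile A: G(21) = 2.
Pile B: G(23) = 2.
Pile C: G(9) = 2.
Combined Grundy value = 2 ⊕ 2 ⊕ 2 = 2.
A winning move leaves total XOR = 0, i.e. changes one component's Grundy value g to g ⊕ X where X is the current total.
Pile A: need g' = 2⊕2 = 0. Options: 21−4→G=1, 21−5→G=0, 21−6→G=0, 21−9→G=3. Hits: 2.
Pile B: need g' = 2⊕2 = 0. Options: 23−4→G=1, 23−5→G=1, 23−6→G=1, 23−9→G=0. Hits: 1.
Pile C: need g' = 2⊕2 = 0. Options: 9−4→G=1, 9−5→G=1, 9−6→G=0, 9−9→G=0. Hits: 2.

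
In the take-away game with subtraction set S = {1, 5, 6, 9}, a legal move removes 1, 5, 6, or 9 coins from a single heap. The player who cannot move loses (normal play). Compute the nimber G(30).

n :  0  1  2  3  4  5  6  7  8  9 10 11 12 13 14 15 16 17 18 19 20 21 22 23 24 25 26 27 28 29 30
G :  0  1  0  1  0  1  2  3  2  3  2  3  0  1  0  1  0  1  2  3  2  3  2  3  0  1  0  1  0  1  2

2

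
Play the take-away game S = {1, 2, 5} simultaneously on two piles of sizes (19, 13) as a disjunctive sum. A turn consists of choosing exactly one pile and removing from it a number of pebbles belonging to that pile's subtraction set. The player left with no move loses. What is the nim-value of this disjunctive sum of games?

All piles use S = {1, 2, 5}:
G(0) = 0
G(1) = mex{0} = 1
G(2) = mex{1,0} = 2
G(3) = mex{2,1} = 0
G(4) = mex{0,2} = 1
G(5) = mex{1,0,0} = 2
G(6) = mex{2,1,1} = 0
G(7) = mex{0,2,2} = 1
G(8) = mex{1,0,0} = 2
G(9) = mex{2,1,1} = 0
G(10) = mex{0,2,2} = 1
G(11) = mex{1,0,0} = 2
G(12) = mex{2,1,1} = 0
G(13) = mex{0,2,2} = 1
G(14) = mex{1,0,0} = 2
G(15) = mex{2,1,1} = 0
G(16) = mex{0,2,2} = 1
G(17) = mex{1,0,0} = 2
G(18) = mex{2,1,1} = 0
G(19) = mex{0,2,2} = 1
Pile A: G(19) = 1.
Pile B: G(13) = 1.
Combined Grundy value = 1 ⊕ 1 = 0.

0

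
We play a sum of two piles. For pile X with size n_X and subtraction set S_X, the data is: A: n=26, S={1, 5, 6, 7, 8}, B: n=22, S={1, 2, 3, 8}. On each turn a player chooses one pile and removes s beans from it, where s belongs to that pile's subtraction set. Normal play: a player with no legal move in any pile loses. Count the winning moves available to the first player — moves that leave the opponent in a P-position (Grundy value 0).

Pile A, S = {1, 5, 6, 7, 8}:
n :  0  1  2  3  4  5  6  7  8  9 10 11 12 13 14 15 16 17 18 19 20 21 22 23 24 25 26
G :  0  1  0  1  0  1  2  3  2  3  2  3  4  0  1  0  1  0  1  2  3  2  3  2  3  4  0
G_A(26) = 0.
Pile B, S = {1, 2, 3, 8}:
G(0) = 0
G(1) = mex{0} = 1
G(2) = mex{1,0} = 2
G(3) = mex{2,1,0} = 3
G(4) = mex{3,2,1} = 0
G(5) = mex{0,3,2} = 1
G(6) = mex{1,0,3} = 2
G(7) = mex{2,1,0} = 3
G(8) = mex{3,2,1,0} = 4
G(9) = mex{4,3,2,1} = 0
G(10) = mex{0,4,3,2} = 1
G(11) = mex{1,0,4,3} = 2
G(12) = mex{2,1,0,0} = 3
G(13) = mex{3,2,1,1} = 0
G(14) = mex{0,3,2,2} = 1
G(15) = mex{1,0,3,3} = 2
G(16) = mex{2,1,0,4} = 3
G(17) = mex{3,2,1,0} = 4
G(18) = mex{4,3,2,1} = 0
G(19) = mex{0,4,3,2} = 1
G(20) = mex{1,0,4,3} = 2
G(21) = mex{2,1,0,0} = 3
G(22) = mex{3,2,1,1} = 0
G_B(22) = 0.
Combined Grundy value = 0 ⊕ 0 = 0.
A winning move leaves total XOR = 0, i.e. changes one component's Grundy value g to g ⊕ X where X is the current total.
Pile A: target g' = 0⊕0 = 0, but every legal move changes the Grundy value (mex property), so 0 moves.
Pile B: target g' = 0⊕0 = 0, but every legal move changes the Grundy value (mex property), so 0 moves.

0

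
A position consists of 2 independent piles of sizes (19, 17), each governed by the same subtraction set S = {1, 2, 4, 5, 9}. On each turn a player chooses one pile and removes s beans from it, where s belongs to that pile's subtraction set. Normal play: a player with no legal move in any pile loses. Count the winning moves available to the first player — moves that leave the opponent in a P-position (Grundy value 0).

All piles use S = {1, 2, 4, 5, 9}:
n :  0  1  2  3  4  5  6  7  8  9 10 11 12 13 14 15 16 17 18 19
G :  0  1  2  0  1  2  0  1  2  3  4  5  3  0  1  2  0  1  2  0
Pile A: G(19) = 0.
Pile B: G(17) = 1.
Combined Grundy value = 0 ⊕ 1 = 1.
A winning move leaves total XOR = 0, i.e. changes one component's Grundy value g to g ⊕ X where X is the current total.
Pile A: need g' = 0⊕1 = 1. Options: 19−1→G=2, 19−2→G=1, 19−4→G=2, 19−5→G=1, 19−9→G=4. Hits: 2.
Pile B: need g' = 1⊕1 = 0. Options: 17−1→G=0, 17−2→G=2, 17−4→G=0, 17−5→G=3, 17−9→G=2. Hits: 2.

4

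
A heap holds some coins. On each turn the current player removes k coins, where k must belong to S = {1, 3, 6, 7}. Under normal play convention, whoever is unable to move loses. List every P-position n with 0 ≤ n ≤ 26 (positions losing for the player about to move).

0, 2, 4, 12, 14, 16, 24, 26

G(0) = 0
G(1) = mex{0} = 1
G(2) = mex{1} = 0
G(3) = mex{0,0} = 1
G(4) = mex{1,1} = 0
G(5) = mex{0,0} = 1
G(6) = mex{1,1,0} = 2
G(7) = mex{2,0,1,0} = 3
G(8) = mex{3,1,0,1} = 2
G(9) = mex{2,2,1,0} = 3
G(10) = mex{3,3,0,1} = 2
G(11) = mex{2,2,1,0} = 3
G(12) = mex{3,3,2,1} = 0
G(13) = mex{0,2,3,2} = 1
G(14) = mex{1,3,2,3} = 0
G(15) = mex{0,0,3,2} = 1
G(16) = mex{1,1,2,3} = 0
G(17) = mex{0,0,3,2} = 1
G(18) = mex{1,1,0,3} = 2
G(19) = mex{2,0,1,0} = 3
G(20) = mex{3,1,0,1} = 2
G(21) = mex{2,2,1,0} = 3
G(22) = mex{3,3,0,1} = 2
G(23) = mex{2,2,1,0} = 3
G(24) = mex{3,3,2,1} = 0
G(25) = mex{0,2,3,2} = 1
G(26) = mex{1,3,2,3} = 0
P-positions are exactly the n with G(n) = 0.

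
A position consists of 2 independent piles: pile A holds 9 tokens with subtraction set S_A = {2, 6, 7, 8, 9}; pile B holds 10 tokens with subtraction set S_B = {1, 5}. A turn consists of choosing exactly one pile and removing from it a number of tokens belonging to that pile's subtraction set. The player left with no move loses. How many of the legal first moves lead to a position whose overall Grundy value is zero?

2

Pile A, S = {2, 6, 7, 8, 9}:
G(0) = 0
G(1) = mex{} = 0
G(2) = mex{0} = 1
G(3) = mex{0} = 1
G(4) = mex{1} = 0
G(5) = mex{1} = 0
G(6) = mex{0,0} = 1
G(7) = mex{0,0,0} = 1
G(8) = mex{1,1,0,0} = 2
G(9) = mex{1,1,1,0,0} = 2
G_A(9) = 2.
Pile B, S = {1, 5}:
n :  0  1  2  3  4  5  6  7  8  9 10
G :  0  1  0  1  0  1  0  1  0  1  0
G_B(10) = 0.
Combined Grundy value = 2 ⊕ 0 = 2.
A winning move leaves total XOR = 0, i.e. changes one component's Grundy value g to g ⊕ X where X is the current total.
Pile A: need g' = 2⊕2 = 0. Options: 9−2→G=1, 9−6→G=1, 9−7→G=1, 9−8→G=0, 9−9→G=0. Hits: 2.
Pile B: need g' = 0⊕2 = 2. Options: 10−1→G=1, 10−5→G=1. Hits: 0.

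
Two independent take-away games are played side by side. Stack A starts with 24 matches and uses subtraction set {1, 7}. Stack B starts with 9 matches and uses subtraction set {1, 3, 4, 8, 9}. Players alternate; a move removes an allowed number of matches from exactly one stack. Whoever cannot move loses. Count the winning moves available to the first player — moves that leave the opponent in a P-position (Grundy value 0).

1

Stack A, S = {1, 7}:
n :  0  1  2  3  4  5  6  7  8  9 10 11 12 13 14 15 16 17 18 19 20 21 22 23 24
G :  0  1  0  1  0  1  0  1  0  1  0  1  0  1  0  1  0  1  0  1  0  1  0  1  0
G_A(24) = 0.
Stack B, S = {1, 3, 4, 8, 9}:
n : 0 1 2 3 4 5 6 7 8 9
G : 0 1 0 1 2 3 2 0 1 4
G_B(9) = 4.
Combined Grundy value = 0 ⊕ 4 = 4.
A winning move leaves total XOR = 0, i.e. changes one component's Grundy value g to g ⊕ X where X is the current total.
Stack A: need g' = 0⊕4 = 4. Options: 24−1→G=1, 24−7→G=1. Hits: 0.
Stack B: need g' = 4⊕4 = 0. Options: 9−1→G=1, 9−3→G=2, 9−4→G=3, 9−8→G=1, 9−9→G=0. Hits: 1.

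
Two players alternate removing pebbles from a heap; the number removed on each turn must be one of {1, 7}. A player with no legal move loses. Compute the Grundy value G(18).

n :  0  1  2  3  4  5  6  7  8  9 10 11 12 13 14 15 16 17 18
G :  0  1  0  1  0  1  0  1  0  1  0  1  0  1  0  1  0  1  0

0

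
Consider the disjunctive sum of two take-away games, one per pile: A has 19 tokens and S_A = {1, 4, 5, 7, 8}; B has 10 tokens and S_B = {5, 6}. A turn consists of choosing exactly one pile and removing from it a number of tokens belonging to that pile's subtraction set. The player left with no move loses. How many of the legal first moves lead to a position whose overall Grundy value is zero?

Pile A, S = {1, 4, 5, 7, 8}:
G(0) = 0
G(1) = mex{0} = 1
G(2) = mex{1} = 0
G(3) = mex{0} = 1
G(4) = mex{1,0} = 2
G(5) = mex{2,1,0} = 3
G(6) = mex{3,0,1} = 2
G(7) = mex{2,1,0,0} = 3
G(8) = mex{3,2,1,1,0} = 4
G(9) = mex{4,3,2,0,1} = 5
G(10) = mex{5,2,3,1,0} = 4
G(11) = mex{4,3,2,2,1} = 0
G(12) = mex{0,4,3,3,2} = 1
G(13) = mex{1,5,4,2,3} = 0
G(14) = mex{0,4,5,3,2} = 1
G(15) = mex{1,0,4,4,3} = 2
G(16) = mex{2,1,0,5,4} = 3
G(17) = mex{3,0,1,4,5} = 2
G(18) = mex{2,1,0,0,4} = 3
G(19) = mex{3,2,1,1,0} = 4
G_A(19) = 4.
Pile B, S = {5, 6}:
n :  0  1  2  3  4  5  6  7  8  9 10
G :  0  0  0  0  0  1  1  1  1  1  2
G_B(10) = 2.
Combined Grundy value = 4 ⊕ 2 = 6.
A winning move leaves total XOR = 0, i.e. changes one component's Grundy value g to g ⊕ X where X is the current total.
Pile A: need g' = 4⊕6 = 2. Options: 19−1→G=3, 19−4→G=2, 19−5→G=1, 19−7→G=1, 19−8→G=0. Hits: 1.
Pile B: need g' = 2⊕6 = 4. Options: 10−5→G=1, 10−6→G=0. Hits: 0.

1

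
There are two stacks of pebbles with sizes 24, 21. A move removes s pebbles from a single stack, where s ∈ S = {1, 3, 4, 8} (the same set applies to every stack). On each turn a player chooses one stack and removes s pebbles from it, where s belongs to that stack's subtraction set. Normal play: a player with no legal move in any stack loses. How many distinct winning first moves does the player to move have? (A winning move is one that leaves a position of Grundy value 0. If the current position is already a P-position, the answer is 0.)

All stacks use S = {1, 3, 4, 8}:
G(0) = 0
G(1) = mex{0} = 1
G(2) = mex{1} = 0
G(3) = mex{0,0} = 1
G(4) = mex{1,1,0} = 2
G(5) = mex{2,0,1} = 3
G(6) = mex{3,1,0} = 2
G(7) = mex{2,2,1} = 0
G(8) = mex{0,3,2,0} = 1
G(9) = mex{1,2,3,1} = 0
G(10) = mex{0,0,2,0} = 1
G(11) = mex{1,1,0,1} = 2
G(12) = mex{2,0,1,2} = 3
G(13) = mex{3,1,0,3} = 2
G(14) = mex{2,2,1,2} = 0
G(15) = mex{0,3,2,0} = 1
G(16) = mex{1,2,3,1} = 0
G(17) = mex{0,0,2,0} = 1
G(18) = mex{1,1,0,1} = 2
G(19) = mex{2,0,1,2} = 3
G(20) = mex{3,1,0,3} = 2
G(21) = mex{2,2,1,2} = 0
G(22) = mex{0,3,2,0} = 1
G(23) = mex{1,2,3,1} = 0
G(24) = mex{0,0,2,0} = 1
Stack A: G(24) = 1.
Stack B: G(21) = 0.
Combined Grundy value = 1 ⊕ 0 = 1.
A winning move leaves total XOR = 0, i.e. changes one component's Grundy value g to g ⊕ X where X is the current total.
Stack A: need g' = 1⊕1 = 0. Options: 24−1→G=0, 24−3→G=0, 24−4→G=2, 24−8→G=0. Hits: 3.
Stack B: need g' = 0⊕1 = 1. Options: 21−1→G=2, 21−3→G=2, 21−4→G=1, 21−8→G=2. Hits: 1.

4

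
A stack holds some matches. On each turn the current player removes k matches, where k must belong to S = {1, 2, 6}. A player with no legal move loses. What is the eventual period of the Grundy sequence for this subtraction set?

G(0) = 0
G(1) = mex{0} = 1
G(2) = mex{1,0} = 2
G(3) = mex{2,1} = 0
G(4) = mex{0,2} = 1
G(5) = mex{1,0} = 2
G(6) = mex{2,1,0} = 3
G(7) = mex{3,2,1} = 0
G(8) = mex{0,3,2} = 1
G(9) = mex{1,0,0} = 2
G(10) = mex{2,1,1} = 0
G(11) = mex{0,2,2} = 1
G(12) = mex{1,0,3} = 2
G(13) = mex{2,1,0} = 3
G(14) = mex{3,2,1} = 0
G(15) = mex{0,3,2} = 1
G(n+7) = G(n) holds for n = 0,…,5 (a full window of length max(S) = 6), so the sequence is purely periodic with period 7.

7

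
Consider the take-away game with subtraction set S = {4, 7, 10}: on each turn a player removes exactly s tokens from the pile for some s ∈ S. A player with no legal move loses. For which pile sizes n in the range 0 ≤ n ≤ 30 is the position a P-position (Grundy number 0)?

G(0) = 0
G(1) = mex{} = 0
G(2) = mex{} = 0
G(3) = mex{} = 0
G(4) = mex{0} = 1
G(5) = mex{0} = 1
G(6) = mex{0} = 1
G(7) = mex{0,0} = 1
G(8) = mex{1,0} = 2
G(9) = mex{1,0} = 2
G(10) = mex{1,0,0} = 2
G(11) = mex{1,1,0} = 2
G(12) = mex{2,1,0} = 3
G(13) = mex{2,1,0} = 3
G(14) = mex{2,1,1} = 0
G(15) = mex{2,2,1} = 0
G(16) = mex{3,2,1} = 0
G(17) = mex{3,2,1} = 0
G(18) = mex{0,2,2} = 1
G(19) = mex{0,3,2} = 1
G(20) = mex{0,3,2} = 1
G(21) = mex{0,0,2} = 1
G(22) = mex{1,0,3} = 2
G(23) = mex{1,0,3} = 2
G(24) = mex{1,0,0} = 2
G(25) = mex{1,1,0} = 2
G(26) = mex{2,1,0} = 3
G(27) = mex{2,1,0} = 3
G(28) = mex{2,1,1} = 0
G(29) = mex{2,2,1} = 0
G(30) = mex{3,2,1} = 0
P-positions are exactly the n with G(n) = 0.

0, 1, 2, 3, 14, 15, 16, 17, 28, 29, 30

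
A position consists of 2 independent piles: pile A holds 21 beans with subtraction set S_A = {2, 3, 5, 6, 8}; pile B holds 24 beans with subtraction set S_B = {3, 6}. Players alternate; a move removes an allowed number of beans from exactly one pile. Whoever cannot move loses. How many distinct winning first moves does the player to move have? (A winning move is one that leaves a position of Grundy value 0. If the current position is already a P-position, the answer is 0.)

2

Pile A, S = {2, 3, 5, 6, 8}:
n :  0  1  2  3  4  5  6  7  8  9 10 11 12 13 14 15 16 17 18 19 20 21
G :  0  0  1  1  2  2  3  3  4  4  0  0  1  1  2  2  3  3  4  4  0  0
G_A(21) = 0.
Pile B, S = {3, 6}:
G(0) = 0
G(1) = mex{} = 0
G(2) = mex{} = 0
G(3) = mex{0} = 1
G(4) = mex{0} = 1
G(5) = mex{0} = 1
G(6) = mex{1,0} = 2
G(7) = mex{1,0} = 2
G(8) = mex{1,0} = 2
G(9) = mex{2,1} = 0
G(10) = mex{2,1} = 0
G(11) = mex{2,1} = 0
G(12) = mex{0,2} = 1
G(13) = mex{0,2} = 1
G(14) = mex{0,2} = 1
G(15) = mex{1,0} = 2
G(16) = mex{1,0} = 2
G(17) = mex{1,0} = 2
G(18) = mex{2,1} = 0
G(19) = mex{2,1} = 0
G(20) = mex{2,1} = 0
G(21) = mex{0,2} = 1
G(22) = mex{0,2} = 1
G(23) = mex{0,2} = 1
G(24) = mex{1,0} = 2
G_B(24) = 2.
Combined Grundy value = 0 ⊕ 2 = 2.
A winning move leaves total XOR = 0, i.e. changes one component's Grundy value g to g ⊕ X where X is the current total.
Pile A: need g' = 0⊕2 = 2. Options: 21−2→G=4, 21−3→G=4, 21−5→G=3, 21−6→G=2, 21−8→G=1. Hits: 1.
Pile B: need g' = 2⊕2 = 0. Options: 24−3→G=1, 24−6→G=0. Hits: 1.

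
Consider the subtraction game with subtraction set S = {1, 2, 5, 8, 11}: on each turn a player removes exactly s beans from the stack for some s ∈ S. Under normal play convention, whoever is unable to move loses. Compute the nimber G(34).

1

n :  0  1  2  3  4  5  6  7  8  9 10 11 12 13 14 15 16 17 18 19 20 21 22 23 24 25 26 27 28 29 30 31 32 33 34
G :  0  1  2  0  1  2  0  1  2  0  1  2  0  1  2  0  1  2  0  1  2  0  1  2  0  1  2  0  1  2  0  1  2  0  1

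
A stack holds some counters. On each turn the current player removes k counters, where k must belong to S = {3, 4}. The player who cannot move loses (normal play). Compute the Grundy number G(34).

2

n :  0  1  2  3  4  5  6  7  8  9 10 11 12 13 14 15 16 17 18 19 20 21 22 23 24 25 26 27 28 29 30 31 32 33 34
G :  0  0  0  1  1  1  2  0  0  0  1  1  1  2  0  0  0  1  1  1  2  0  0  0  1  1  1  2  0  0  0  1  1  1  2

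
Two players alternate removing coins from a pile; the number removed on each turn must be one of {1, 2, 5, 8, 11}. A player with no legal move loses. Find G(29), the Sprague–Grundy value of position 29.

G(0) = 0
G(1) = mex{0} = 1
G(2) = mex{1,0} = 2
G(3) = mex{2,1} = 0
G(4) = mex{0,2} = 1
G(5) = mex{1,0,0} = 2
G(6) = mex{2,1,1} = 0
G(7) = mex{0,2,2} = 1
G(8) = mex{1,0,0,0} = 2
G(9) = mex{2,1,1,1} = 0
G(10) = mex{0,2,2,2} = 1
G(11) = mex{1,0,0,0,0} = 2
G(12) = mex{2,1,1,1,1} = 0
G(13) = mex{0,2,2,2,2} = 1
G(14) = mex{1,0,0,0,0} = 2
G(15) = mex{2,1,1,1,1} = 0
G(16) = mex{0,2,2,2,2} = 1
G(17) = mex{1,0,0,0,0} = 2
G(18) = mex{2,1,1,1,1} = 0
G(19) = mex{0,2,2,2,2} = 1
G(20) = mex{1,0,0,0,0} = 2
G(21) = mex{2,1,1,1,1} = 0
G(22) = mex{0,2,2,2,2} = 1
G(23) = mex{1,0,0,0,0} = 2
G(24) = mex{2,1,1,1,1} = 0
G(25) = mex{0,2,2,2,2} = 1
G(26) = mex{1,0,0,0,0} = 2
G(27) = mex{2,1,1,1,1} = 0
G(28) = mex{0,2,2,2,2} = 1
G(29) = mex{1,0,0,0,0} = 2

2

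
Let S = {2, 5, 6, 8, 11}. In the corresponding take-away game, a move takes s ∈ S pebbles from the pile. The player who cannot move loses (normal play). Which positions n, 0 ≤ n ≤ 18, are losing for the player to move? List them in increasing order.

G(0) = 0
G(1) = mex{} = 0
G(2) = mex{0} = 1
G(3) = mex{0} = 1
G(4) = mex{1} = 0
G(5) = mex{1,0} = 2
G(6) = mex{0,0,0} = 1
G(7) = mex{2,1,0} = 3
G(8) = mex{1,1,1,0} = 2
G(9) = mex{3,0,1,0} = 2
G(10) = mex{2,2,0,1} = 3
G(11) = mex{2,1,2,1,0} = 3
G(12) = mex{3,3,1,0,0} = 2
G(13) = mex{3,2,3,2,1} = 0
G(14) = mex{2,2,2,1,1} = 0
G(15) = mex{0,3,2,3,0} = 1
G(16) = mex{0,3,3,2,2} = 1
G(17) = mex{1,2,3,2,1} = 0
G(18) = mex{1,0,2,3,3} = 4
P-positions are exactly the n with G(n) = 0.

0, 1, 4, 13, 14, 17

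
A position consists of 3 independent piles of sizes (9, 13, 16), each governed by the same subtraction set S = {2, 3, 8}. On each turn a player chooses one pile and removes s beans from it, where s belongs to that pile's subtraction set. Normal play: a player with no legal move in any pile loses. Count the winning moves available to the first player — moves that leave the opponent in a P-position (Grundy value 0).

All piles use S = {2, 3, 8}:
n :  0  1  2  3  4  5  6  7  8  9 10 11 12 13 14 15 16
G :  0  0  1  1  2  0  0  1  1  2  0  0  1  1  2  0  0
Pile A: G(9) = 2.
Pile B: G(13) = 1.
Pile C: G(16) = 0.
Combined Grundy value = 2 ⊕ 1 ⊕ 0 = 3.
A winning move leaves total XOR = 0, i.e. changes one component's Grundy value g to g ⊕ X where X is the current total.
Pile A: need g' = 2⊕3 = 1. Options: 9−2→G=1, 9−3→G=0, 9−8→G=0. Hits: 1.
Pile B: need g' = 1⊕3 = 2. Options: 13−2→G=0, 13−3→G=0, 13−8→G=0. Hits: 0.
Pile C: need g' = 0⊕3 = 3. Options: 16−2→G=2, 16−3→G=1, 16−8→G=1. Hits: 0.

1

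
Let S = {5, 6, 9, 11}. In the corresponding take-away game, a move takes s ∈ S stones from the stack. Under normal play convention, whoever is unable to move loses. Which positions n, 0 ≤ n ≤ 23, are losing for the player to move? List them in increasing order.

n :  0  1  2  3  4  5  6  7  8  9 10 11 12 13 14 15 16 17 18 19 20 21 22 23
G :  0  0  0  0  0  1  1  1  1  1  2  2  2  2  2  3  0  0  0  0  0  1  1  1
P-positions are exactly the n with G(n) = 0.

0, 1, 2, 3, 4, 16, 17, 18, 19, 20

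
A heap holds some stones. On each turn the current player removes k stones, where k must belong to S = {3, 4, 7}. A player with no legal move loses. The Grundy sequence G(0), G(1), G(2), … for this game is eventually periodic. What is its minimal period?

10

n :  0  1  2  3  4  5  6  7  8  9 10 11 12 13 14 15 16 17 18 19 20 21
G :  0  0  0  1  1  1  2  2  2  3  0  0  0  1  1  1  2  2  2  3  0  0
G(n+10) = G(n) holds for n = 0,…,6 (a full window of length max(S) = 7), so the sequence is purely periodic with period 10.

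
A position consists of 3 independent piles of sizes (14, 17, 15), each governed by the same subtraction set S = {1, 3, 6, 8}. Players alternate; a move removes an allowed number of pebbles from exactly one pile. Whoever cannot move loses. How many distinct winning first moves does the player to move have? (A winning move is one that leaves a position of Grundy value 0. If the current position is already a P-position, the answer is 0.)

4

All piles use S = {1, 3, 6, 8}:
G(0) = 0
G(1) = mex{0} = 1
G(2) = mex{1} = 0
G(3) = mex{0,0} = 1
G(4) = mex{1,1} = 0
G(5) = mex{0,0} = 1
G(6) = mex{1,1,0} = 2
G(7) = mex{2,0,1} = 3
G(8) = mex{3,1,0,0} = 2
G(9) = mex{2,2,1,1} = 0
G(10) = mex{0,3,0,0} = 1
G(11) = mex{1,2,1,1} = 0
G(12) = mex{0,0,2,0} = 1
G(13) = mex{1,1,3,1} = 0
G(14) = mex{0,0,2,2} = 1
G(15) = mex{1,1,0,3} = 2
G(16) = mex{2,0,1,2} = 3
G(17) = mex{3,1,0,0} = 2
Pile A: G(14) = 1.
Pile B: G(17) = 2.
Pile C: G(15) = 2.
Combined Grundy value = 1 ⊕ 2 ⊕ 2 = 1.
A winning move leaves total XOR = 0, i.e. changes one component's Grundy value g to g ⊕ X where X is the current total.
Pile A: need g' = 1⊕1 = 0. Options: 14−1→G=0, 14−3→G=0, 14−6→G=2, 14−8→G=2. Hits: 2.
Pile B: need g' = 2⊕1 = 3. Options: 17−1→G=3, 17−3→G=1, 17−6→G=0, 17−8→G=0. Hits: 1.
Pile C: need g' = 2⊕1 = 3. Options: 15−1→G=1, 15−3→G=1, 15−6→G=0, 15−8→G=3. Hits: 1.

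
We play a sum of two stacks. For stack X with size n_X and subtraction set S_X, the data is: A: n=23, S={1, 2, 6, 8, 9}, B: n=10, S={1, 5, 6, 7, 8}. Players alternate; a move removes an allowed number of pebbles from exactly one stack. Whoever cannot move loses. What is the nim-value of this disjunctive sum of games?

0

Stack A, S = {1, 2, 6, 8, 9}:
G(0) = 0
G(1) = mex{0} = 1
G(2) = mex{1,0} = 2
G(3) = mex{2,1} = 0
G(4) = mex{0,2} = 1
G(5) = mex{1,0} = 2
G(6) = mex{2,1,0} = 3
G(7) = mex{3,2,1} = 0
G(8) = mex{0,3,2,0} = 1
G(9) = mex{1,0,0,1,0} = 2
G(10) = mex{2,1,1,2,1} = 0
G(11) = mex{0,2,2,0,2} = 1
G(12) = mex{1,0,3,1,0} = 2
G(13) = mex{2,1,0,2,1} = 3
G(14) = mex{3,2,1,3,2} = 0
G(15) = mex{0,3,2,0,3} = 1
G(16) = mex{1,0,0,1,0} = 2
G(17) = mex{2,1,1,2,1} = 0
G(18) = mex{0,2,2,0,2} = 1
G(19) = mex{1,0,3,1,0} = 2
G(20) = mex{2,1,0,2,1} = 3
G(21) = mex{3,2,1,3,2} = 0
G(22) = mex{0,3,2,0,3} = 1
G(23) = mex{1,0,0,1,0} = 2
G_A(23) = 2.
Stack B, S = {1, 5, 6, 7, 8}:
G(0) = 0
G(1) = mex{0} = 1
G(2) = mex{1} = 0
G(3) = mex{0} = 1
G(4) = mex{1} = 0
G(5) = mex{0,0} = 1
G(6) = mex{1,1,0} = 2
G(7) = mex{2,0,1,0} = 3
G(8) = mex{3,1,0,1,0} = 2
G(9) = mex{2,0,1,0,1} = 3
G(10) = mex{3,1,0,1,0} = 2
G_B(10) = 2.
Combined Grundy value = 2 ⊕ 2 = 0.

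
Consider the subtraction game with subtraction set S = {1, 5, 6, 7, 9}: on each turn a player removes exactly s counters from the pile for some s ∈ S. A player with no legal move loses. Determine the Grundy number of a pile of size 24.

0

G(0) = 0
G(1) = mex{0} = 1
G(2) = mex{1} = 0
G(3) = mex{0} = 1
G(4) = mex{1} = 0
G(5) = mex{0,0} = 1
G(6) = mex{1,1,0} = 2
G(7) = mex{2,0,1,0} = 3
G(8) = mex{3,1,0,1} = 2
G(9) = mex{2,0,1,0,0} = 3
G(10) = mex{3,1,0,1,1} = 2
G(11) = mex{2,2,1,0,0} = 3
G(12) = mex{3,3,2,1,1} = 0
G(13) = mex{0,2,3,2,0} = 1
G(14) = mex{1,3,2,3,1} = 0
G(15) = mex{0,2,3,2,2} = 1
G(16) = mex{1,3,2,3,3} = 0
G(17) = mex{0,0,3,2,2} = 1
G(18) = mex{1,1,0,3,3} = 2
G(19) = mex{2,0,1,0,2} = 3
G(20) = mex{3,1,0,1,3} = 2
G(21) = mex{2,0,1,0,0} = 3
G(22) = mex{3,1,0,1,1} = 2
G(23) = mex{2,2,1,0,0} = 3
G(24) = mex{3,3,2,1,1} = 0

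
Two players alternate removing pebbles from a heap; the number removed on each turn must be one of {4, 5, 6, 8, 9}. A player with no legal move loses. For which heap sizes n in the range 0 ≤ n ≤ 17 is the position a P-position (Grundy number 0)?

0, 1, 2, 3, 13, 14, 15, 16

G(0) = 0
G(1) = mex{} = 0
G(2) = mex{} = 0
G(3) = mex{} = 0
G(4) = mex{0} = 1
G(5) = mex{0,0} = 1
G(6) = mex{0,0,0} = 1
G(7) = mex{0,0,0} = 1
G(8) = mex{1,0,0,0} = 2
G(9) = mex{1,1,0,0,0} = 2
G(10) = mex{1,1,1,0,0} = 2
G(11) = mex{1,1,1,0,0} = 2
G(12) = mex{2,1,1,1,0} = 3
G(13) = mex{2,2,1,1,1} = 0
G(14) = mex{2,2,2,1,1} = 0
G(15) = mex{2,2,2,1,1} = 0
G(16) = mex{3,2,2,2,1} = 0
G(17) = mex{0,3,2,2,2} = 1
P-positions are exactly the n with G(n) = 0.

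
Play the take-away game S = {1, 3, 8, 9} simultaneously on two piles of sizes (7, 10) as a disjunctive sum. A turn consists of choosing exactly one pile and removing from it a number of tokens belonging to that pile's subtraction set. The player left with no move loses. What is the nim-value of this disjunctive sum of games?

3

All piles use S = {1, 3, 8, 9}:
n :  0  1  2  3  4  5  6  7  8  9 10
G :  0  1  0  1  0  1  0  1  2  3  2
Pile A: G(7) = 1.
Pile B: G(10) = 2.
Combined Grundy value = 1 ⊕ 2 = 3.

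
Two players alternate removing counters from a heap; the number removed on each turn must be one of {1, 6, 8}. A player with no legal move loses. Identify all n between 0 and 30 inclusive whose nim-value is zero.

0, 2, 4, 7, 9, 11, 14, 16, 18, 21, 23, 25, 28, 30

G(0) = 0
G(1) = mex{0} = 1
G(2) = mex{1} = 0
G(3) = mex{0} = 1
G(4) = mex{1} = 0
G(5) = mex{0} = 1
G(6) = mex{1,0} = 2
G(7) = mex{2,1} = 0
G(8) = mex{0,0,0} = 1
G(9) = mex{1,1,1} = 0
G(10) = mex{0,0,0} = 1
G(11) = mex{1,1,1} = 0
G(12) = mex{0,2,0} = 1
G(13) = mex{1,0,1} = 2
G(14) = mex{2,1,2} = 0
G(15) = mex{0,0,0} = 1
G(16) = mex{1,1,1} = 0
G(17) = mex{0,0,0} = 1
G(18) = mex{1,1,1} = 0
G(19) = mex{0,2,0} = 1
G(20) = mex{1,0,1} = 2
G(21) = mex{2,1,2} = 0
G(22) = mex{0,0,0} = 1
G(23) = mex{1,1,1} = 0
G(24) = mex{0,0,0} = 1
G(25) = mex{1,1,1} = 0
G(26) = mex{0,2,0} = 1
G(27) = mex{1,0,1} = 2
G(28) = mex{2,1,2} = 0
G(29) = mex{0,0,0} = 1
G(30) = mex{1,1,1} = 0
P-positions are exactly the n with G(n) = 0.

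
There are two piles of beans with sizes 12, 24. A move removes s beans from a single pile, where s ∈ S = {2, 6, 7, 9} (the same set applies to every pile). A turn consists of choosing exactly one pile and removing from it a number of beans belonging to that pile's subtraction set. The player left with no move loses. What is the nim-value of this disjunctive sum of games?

All piles use S = {2, 6, 7, 9}:
G(0) = 0
G(1) = mex{} = 0
G(2) = mex{0} = 1
G(3) = mex{0} = 1
G(4) = mex{1} = 0
G(5) = mex{1} = 0
G(6) = mex{0,0} = 1
G(7) = mex{0,0,0} = 1
G(8) = mex{1,1,0} = 2
G(9) = mex{1,1,1,0} = 2
G(10) = mex{2,0,1,0} = 3
G(11) = mex{2,0,0,1} = 3
G(12) = mex{3,1,0,1} = 2
G(13) = mex{3,1,1,0} = 2
G(14) = mex{2,2,1,0} = 3
G(15) = mex{2,2,2,1} = 0
G(16) = mex{3,3,2,1} = 0
G(17) = mex{0,3,3,2} = 1
G(18) = mex{0,2,3,2} = 1
G(19) = mex{1,2,2,3} = 0
G(20) = mex{1,3,2,3} = 0
G(21) = mex{0,0,3,2} = 1
G(22) = mex{0,0,0,2} = 1
G(23) = mex{1,1,0,3} = 2
G(24) = mex{1,1,1,0} = 2
Pile A: G(12) = 2.
Pile B: G(24) = 2.
Combined Grundy value = 2 ⊕ 2 = 0.

0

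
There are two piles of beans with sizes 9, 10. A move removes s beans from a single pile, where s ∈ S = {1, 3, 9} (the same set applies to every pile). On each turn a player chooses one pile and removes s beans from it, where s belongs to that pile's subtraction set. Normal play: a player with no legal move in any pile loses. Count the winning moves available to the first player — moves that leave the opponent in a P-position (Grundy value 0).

6

All piles use S = {1, 3, 9}:
G(0) = 0
G(1) = mex{0} = 1
G(2) = mex{1} = 0
G(3) = mex{0,0} = 1
G(4) = mex{1,1} = 0
G(5) = mex{0,0} = 1
G(6) = mex{1,1} = 0
G(7) = mex{0,0} = 1
G(8) = mex{1,1} = 0
G(9) = mex{0,0,0} = 1
G(10) = mex{1,1,1} = 0
Pile A: G(9) = 1.
Pile B: G(10) = 0.
Combined Grundy value = 1 ⊕ 0 = 1.
A winning move leaves total XOR = 0, i.e. changes one component's Grundy value g to g ⊕ X where X is the current total.
Pile A: need g' = 1⊕1 = 0. Options: 9−1→G=0, 9−3→G=0, 9−9→G=0. Hits: 3.
Pile B: need g' = 0⊕1 = 1. Options: 10−1→G=1, 10−3→G=1, 10−9→G=1. Hits: 3.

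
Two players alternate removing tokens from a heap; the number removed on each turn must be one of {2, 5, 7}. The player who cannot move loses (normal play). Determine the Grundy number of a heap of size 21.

G(0) = 0
G(1) = mex{} = 0
G(2) = mex{0} = 1
G(3) = mex{0} = 1
G(4) = mex{1} = 0
G(5) = mex{1,0} = 2
G(6) = mex{0,0} = 1
G(7) = mex{2,1,0} = 3
G(8) = mex{1,1,0} = 2
G(9) = mex{3,0,1} = 2
G(10) = mex{2,2,1} = 0
G(11) = mex{2,1,0} = 3
G(12) = mex{0,3,2} = 1
G(13) = mex{3,2,1} = 0
G(14) = mex{1,2,3} = 0
G(15) = mex{0,0,2} = 1
G(16) = mex{0,3,2} = 1
G(17) = mex{1,1,0} = 2
G(18) = mex{1,0,3} = 2
G(19) = mex{2,0,1} = 3
G(20) = mex{2,1,0} = 3
G(21) = mex{3,1,0} = 2

2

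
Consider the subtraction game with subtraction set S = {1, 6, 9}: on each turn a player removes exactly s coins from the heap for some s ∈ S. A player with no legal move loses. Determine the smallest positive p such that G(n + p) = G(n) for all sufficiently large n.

5

n :  0  1  2  3  4  5  6  7  8  9 10 11 12 13 14 15 16 17 18 19 20 21 22 23 24 25 26
G :  0  1  0  1  0  1  2  0  1  2  3  2  0  1  0  1  2  0  1  0  1  2  0  1  0  1  2
From n = 11 onward G(n+5) = G(n); since this holds over max(S) = 9 consecutive positions the period is 5 (pre-period 11).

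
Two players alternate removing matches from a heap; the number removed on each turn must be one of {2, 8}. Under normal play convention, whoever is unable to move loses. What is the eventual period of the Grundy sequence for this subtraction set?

10

G(0) = 0
G(1) = mex{} = 0
G(2) = mex{0} = 1
G(3) = mex{0} = 1
G(4) = mex{1} = 0
G(5) = mex{1} = 0
G(6) = mex{0} = 1
G(7) = mex{0} = 1
G(8) = mex{1,0} = 2
G(9) = mex{1,0} = 2
G(10) = mex{2,1} = 0
G(11) = mex{2,1} = 0
G(12) = mex{0,0} = 1
G(13) = mex{0,0} = 1
G(14) = mex{1,1} = 0
G(15) = mex{1,1} = 0
G(16) = mex{0,2} = 1
G(17) = mex{0,2} = 1
G(18) = mex{1,0} = 2
G(19) = mex{1,0} = 2
G(20) = mex{2,1} = 0
G(21) = mex{2,1} = 0
G(n+10) = G(n) holds for n = 0,…,7 (a full window of length max(S) = 8), so the sequence is purely periodic with period 10.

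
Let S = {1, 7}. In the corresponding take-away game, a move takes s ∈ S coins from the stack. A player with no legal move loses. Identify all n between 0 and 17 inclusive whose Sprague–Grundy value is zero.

0, 2, 4, 6, 8, 10, 12, 14, 16

G(0) = 0
G(1) = mex{0} = 1
G(2) = mex{1} = 0
G(3) = mex{0} = 1
G(4) = mex{1} = 0
G(5) = mex{0} = 1
G(6) = mex{1} = 0
G(7) = mex{0,0} = 1
G(8) = mex{1,1} = 0
G(9) = mex{0,0} = 1
G(10) = mex{1,1} = 0
G(11) = mex{0,0} = 1
G(12) = mex{1,1} = 0
G(13) = mex{0,0} = 1
G(14) = mex{1,1} = 0
G(15) = mex{0,0} = 1
G(16) = mex{1,1} = 0
G(17) = mex{0,0} = 1
P-positions are exactly the n with G(n) = 0.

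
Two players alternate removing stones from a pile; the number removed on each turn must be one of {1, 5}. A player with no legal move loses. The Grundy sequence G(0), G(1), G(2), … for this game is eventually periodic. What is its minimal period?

G(0) = 0
G(1) = mex{0} = 1
G(2) = mex{1} = 0
G(3) = mex{0} = 1
G(4) = mex{1} = 0
G(5) = mex{0,0} = 1
G(6) = mex{1,1} = 0
G(7) = mex{0,0} = 1
G(8) = mex{1,1} = 0
G(9) = mex{0,0} = 1
G(10) = mex{1,1} = 0
G(11) = mex{0,0} = 1
G(12) = mex{1,1} = 0
G(13) = mex{0,0} = 1
G(14) = mex{1,1} = 0
G(n+2) = G(n) holds for n = 0,…,4 (a full window of length max(S) = 5), so the sequence is purely periodic with period 2.

2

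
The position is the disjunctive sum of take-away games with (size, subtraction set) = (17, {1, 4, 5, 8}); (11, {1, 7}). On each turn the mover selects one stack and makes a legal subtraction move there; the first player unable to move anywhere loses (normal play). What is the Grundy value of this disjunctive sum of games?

5

Stack A, S = {1, 4, 5, 8}:
n :  0  1  2  3  4  5  6  7  8  9 10 11 12 13 14 15 16 17
G :  0  1  0  1  2  3  2  3  4  0  1  0  1  2  3  2  3  4
G_A(17) = 4.
Stack B, S = {1, 7}:
n :  0  1  2  3  4  5  6  7  8  9 10 11
G :  0  1  0  1  0  1  0  1  0  1  0  1
G_B(11) = 1.
Combined Grundy value = 4 ⊕ 1 = 5.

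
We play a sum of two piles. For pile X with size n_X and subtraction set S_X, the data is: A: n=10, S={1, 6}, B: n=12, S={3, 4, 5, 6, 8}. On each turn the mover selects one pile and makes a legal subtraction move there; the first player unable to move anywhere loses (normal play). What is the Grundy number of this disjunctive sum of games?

Pile A, S = {1, 6}:
n :  0  1  2  3  4  5  6  7  8  9 10
G :  0  1  0  1  0  1  2  0  1  0  1
G_A(10) = 1.
Pile B, S = {3, 4, 5, 6, 8}:
n :  0  1  2  3  4  5  6  7  8  9 10 11 12
G :  0  0  0  1  1  1  2  2  2  3  3  0  0
G_B(12) = 0.
Combined Grundy value = 1 ⊕ 0 = 1.

1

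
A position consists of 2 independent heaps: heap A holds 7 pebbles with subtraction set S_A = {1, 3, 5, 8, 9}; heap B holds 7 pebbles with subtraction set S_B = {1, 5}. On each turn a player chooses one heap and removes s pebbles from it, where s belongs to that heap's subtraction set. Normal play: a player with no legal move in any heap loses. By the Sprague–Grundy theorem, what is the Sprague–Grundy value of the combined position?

0

Heap A, S = {1, 3, 5, 8, 9}:
G(0) = 0
G(1) = mex{0} = 1
G(2) = mex{1} = 0
G(3) = mex{0,0} = 1
G(4) = mex{1,1} = 0
G(5) = mex{0,0,0} = 1
G(6) = mex{1,1,1} = 0
G(7) = mex{0,0,0} = 1
G_A(7) = 1.
Heap B, S = {1, 5}:
G(0) = 0
G(1) = mex{0} = 1
G(2) = mex{1} = 0
G(3) = mex{0} = 1
G(4) = mex{1} = 0
G(5) = mex{0,0} = 1
G(6) = mex{1,1} = 0
G(7) = mex{0,0} = 1
G_B(7) = 1.
Combined Grundy value = 1 ⊕ 1 = 0.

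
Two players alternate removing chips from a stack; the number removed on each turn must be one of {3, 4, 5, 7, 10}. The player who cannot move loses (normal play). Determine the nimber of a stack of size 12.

4

n :  0  1  2  3  4  5  6  7  8  9 10 11 12
G :  0  0  0  1  1  1  2  2  2  3  3  3  4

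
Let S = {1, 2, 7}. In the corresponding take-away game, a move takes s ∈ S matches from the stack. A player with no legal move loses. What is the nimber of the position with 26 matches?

G(0) = 0
G(1) = mex{0} = 1
G(2) = mex{1,0} = 2
G(3) = mex{2,1} = 0
G(4) = mex{0,2} = 1
G(5) = mex{1,0} = 2
G(6) = mex{2,1} = 0
G(7) = mex{0,2,0} = 1
G(8) = mex{1,0,1} = 2
G(9) = mex{2,1,2} = 0
G(10) = mex{0,2,0} = 1
G(11) = mex{1,0,1} = 2
G(12) = mex{2,1,2} = 0
G(13) = mex{0,2,0} = 1
G(14) = mex{1,0,1} = 2
G(15) = mex{2,1,2} = 0
G(16) = mex{0,2,0} = 1
G(17) = mex{1,0,1} = 2
G(18) = mex{2,1,2} = 0
G(19) = mex{0,2,0} = 1
G(20) = mex{1,0,1} = 2
G(21) = mex{2,1,2} = 0
G(22) = mex{0,2,0} = 1
G(23) = mex{1,0,1} = 2
G(24) = mex{2,1,2} = 0
G(25) = mex{0,2,0} = 1
G(26) = mex{1,0,1} = 2

2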